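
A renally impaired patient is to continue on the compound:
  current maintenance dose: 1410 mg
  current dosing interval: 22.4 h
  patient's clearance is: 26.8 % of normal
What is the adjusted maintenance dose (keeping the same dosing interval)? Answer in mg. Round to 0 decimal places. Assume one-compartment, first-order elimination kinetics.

378 mg

To keep the same average steady-state level, dosing rate must scale with clearance.
CL ratio = 26.8 / 100 = 0.2680
New dose (same interval) = 1410 × 0.2680 = 377.9 mg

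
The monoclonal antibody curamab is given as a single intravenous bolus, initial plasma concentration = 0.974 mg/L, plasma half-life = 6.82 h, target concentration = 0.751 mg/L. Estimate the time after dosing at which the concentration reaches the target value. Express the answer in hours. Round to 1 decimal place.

k = ln2 / t½ = 0.693147 / 6.82 = 0.1016 h⁻¹
t = ln(C₀ / C) / k = ln(0.9740 / 0.751) / 0.1016
  = ln(1.297) / 0.1016 = 0.2601 / 0.1016 = 2.560 h

2.6 h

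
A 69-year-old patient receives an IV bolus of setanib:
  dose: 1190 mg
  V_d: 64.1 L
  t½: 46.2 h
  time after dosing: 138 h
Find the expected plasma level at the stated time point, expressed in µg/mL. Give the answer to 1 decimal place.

C₀ = Dose / Vd = 1190 / 64.1 = 18.56 mg/L
k = ln2 / t½ = 0.693147 / 46.2 = 0.01500 h⁻¹
C = C₀ · e^(−k·t) = 18.56 × e^(−0.01500 × 138)
  = 18.56 × 0.1262 = 2.342 mg/L
(2.342 mg/L = 2.342 µg/mL)

2.3 µg/mL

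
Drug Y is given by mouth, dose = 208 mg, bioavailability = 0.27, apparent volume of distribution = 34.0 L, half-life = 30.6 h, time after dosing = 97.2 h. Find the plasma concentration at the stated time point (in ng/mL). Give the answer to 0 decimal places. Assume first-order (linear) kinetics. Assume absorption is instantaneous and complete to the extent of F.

183 ng/mL

Amount reaching circulation = F × Dose = 0.27 × 208.0 = 56.16 mg
C₀ = F·Dose / Vd = 56.16 / 34.0 = 1.652 mg/L
k = ln2 / t½ = 0.693147 / 30.6 = 0.02265 h⁻¹
C = C₀ · e^(−k·t) = 1.652 × e^(−0.02265 × 97.2)
  = 1.652 × 0.1106 = 0.1827 mg/L
Convert: 0.1827 mg/L × 1000 = 182.7 ng/mL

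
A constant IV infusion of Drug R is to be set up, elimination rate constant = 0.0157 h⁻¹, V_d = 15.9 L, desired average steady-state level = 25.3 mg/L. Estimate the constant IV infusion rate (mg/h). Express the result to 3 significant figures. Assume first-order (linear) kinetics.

6.32 mg/h

CL = k × Vd = 0.01570 × 15.9 = 0.2496 L/h
At steady state, infusion rate R₀ = Css × CL = 25.3 × 0.2496 = 6.315 mg/h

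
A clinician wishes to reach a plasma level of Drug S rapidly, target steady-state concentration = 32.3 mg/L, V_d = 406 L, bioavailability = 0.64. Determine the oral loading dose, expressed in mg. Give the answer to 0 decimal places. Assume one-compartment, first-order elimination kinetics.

LD = Css × Vd / F = 32.3 × 406 / 0.64 = 20490 mg

20490 mg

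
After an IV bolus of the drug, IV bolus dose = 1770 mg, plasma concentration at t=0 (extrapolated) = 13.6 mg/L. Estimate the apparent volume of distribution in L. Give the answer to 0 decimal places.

Vd = Dose / C₀ = 1770 / 13.6 = 130.1 L

130 L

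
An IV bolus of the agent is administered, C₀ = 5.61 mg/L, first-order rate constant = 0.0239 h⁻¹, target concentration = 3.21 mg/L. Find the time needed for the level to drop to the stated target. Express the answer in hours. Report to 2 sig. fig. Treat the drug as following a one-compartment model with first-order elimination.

23 h

t = ln(C₀ / C) / k = ln(5.610 / 3.21) / 0.02390
  = ln(1.748) / 0.02390 = 0.5585 / 0.02390 = 23.37 h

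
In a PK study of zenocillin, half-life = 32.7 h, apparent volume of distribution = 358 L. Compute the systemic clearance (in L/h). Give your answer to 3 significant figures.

k = ln2 / t½ = 0.693147 / 32.7 = 0.02120 h⁻¹
CL = k × Vd = 0.02120 × 358 = 7.590 L/h

7.59 L/h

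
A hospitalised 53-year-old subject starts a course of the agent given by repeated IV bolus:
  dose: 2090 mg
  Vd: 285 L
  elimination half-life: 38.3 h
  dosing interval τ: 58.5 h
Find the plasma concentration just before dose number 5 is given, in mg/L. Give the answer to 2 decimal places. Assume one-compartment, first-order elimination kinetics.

3.84 mg/L

C₀ per dose = Dose / Vd = 2090 / 285 = 7.333 mg/L
k = ln2 / t½ = 0.693147 / 38.3 = 0.01810 h⁻¹
Fraction remaining after one interval: r = e^(−kτ) = e^(−0.01810 × 58.5) = 0.3469
Before dose 5, 4 doses have been given (aged 1τ, 2τ, 3τ, 4τ).
C_trough = C₀ × (r + r² + … + r^4) = C₀ × r(1−r^4)/(1−r)
        = 7.333 × 0.3469 × (1 − 0.01448) / (1 − 0.3469) = 3.839 mg/L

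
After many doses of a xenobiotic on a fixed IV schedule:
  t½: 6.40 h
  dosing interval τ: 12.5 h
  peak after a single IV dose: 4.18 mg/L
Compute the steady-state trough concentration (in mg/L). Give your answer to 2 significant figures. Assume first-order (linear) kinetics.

k = ln2 / t½ = 0.693147 / 6.40 = 0.1083 h⁻¹
e^(−kτ) = e^(−0.1083 × 12.5) = 0.2583
Accumulation ratio R = 1 / (1 − e^(−kτ)) = 1 / (1 − 0.2583) = 1.348
Steady-state trough = C₀ × R × e^(−kτ) = 4.18 × 1.348 × 0.2583 = 1.455 mg/L

1.5 mg/L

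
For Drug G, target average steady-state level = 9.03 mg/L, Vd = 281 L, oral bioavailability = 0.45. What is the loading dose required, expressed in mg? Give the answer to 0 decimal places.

5639 mg

LD = Css × Vd / F = 9.03 × 281 / 0.45 = 5639 mg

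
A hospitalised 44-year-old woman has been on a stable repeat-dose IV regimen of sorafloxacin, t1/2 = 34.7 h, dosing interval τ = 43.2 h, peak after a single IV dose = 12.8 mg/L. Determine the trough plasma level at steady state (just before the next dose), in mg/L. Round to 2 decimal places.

9.34 mg/L

k = ln2 / t½ = 0.693147 / 34.7 = 0.01998 h⁻¹
e^(−kτ) = e^(−0.01998 × 43.2) = 0.4218
Accumulation ratio R = 1 / (1 − e^(−kτ)) = 1 / (1 − 0.4218) = 1.730
Steady-state trough = C₀ × R × e^(−kτ) = 12.8 × 1.730 × 0.4218 = 9.340 mg/L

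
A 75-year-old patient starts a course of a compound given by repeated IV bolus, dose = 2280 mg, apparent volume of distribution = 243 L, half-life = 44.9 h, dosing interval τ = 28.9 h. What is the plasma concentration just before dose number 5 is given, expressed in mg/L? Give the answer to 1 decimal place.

13.9 mg/L

C₀ per dose = Dose / Vd = 2280 / 243 = 9.383 mg/L
k = ln2 / t½ = 0.693147 / 44.9 = 0.01544 h⁻¹
Fraction remaining after one interval: r = e^(−kτ) = e^(−0.01544 × 28.9) = 0.6400
Before dose 5, 4 doses have been given (aged 1τ, 2τ, 3τ, 4τ).
C_trough = C₀ × (r + r² + … + r^4) = C₀ × r(1−r^4)/(1−r)
        = 9.383 × 0.6400 × (1 − 0.1678) / (1 − 0.6400) = 13.88 mg/L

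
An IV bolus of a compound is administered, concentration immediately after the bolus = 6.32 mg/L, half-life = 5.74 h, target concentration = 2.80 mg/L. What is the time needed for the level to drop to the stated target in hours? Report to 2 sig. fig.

k = ln2 / t½ = 0.693147 / 5.74 = 0.1208 h⁻¹
t = ln(C₀ / C) / k = ln(6.320 / 2.80) / 0.1208
  = ln(2.257) / 0.1208 = 0.8140 / 0.1208 = 6.738 h

6.7 h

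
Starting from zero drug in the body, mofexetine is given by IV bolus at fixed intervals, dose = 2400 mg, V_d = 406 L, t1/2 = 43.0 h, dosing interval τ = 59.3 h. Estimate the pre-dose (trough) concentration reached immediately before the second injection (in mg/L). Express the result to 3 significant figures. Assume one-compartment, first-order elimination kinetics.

2.27 mg/L

C₀ per dose = Dose / Vd = 2400 / 406 = 5.911 mg/L
k = ln2 / t½ = 0.693147 / 43.0 = 0.01612 h⁻¹
Fraction remaining after one interval: r = e^(−kτ) = e^(−0.01612 × 59.3) = 0.3845
Before dose 2, 1 dose has been given (aged 1τ).
C_trough = C₀ × r = 5.911 × 0.3845 = 2.273 mg/L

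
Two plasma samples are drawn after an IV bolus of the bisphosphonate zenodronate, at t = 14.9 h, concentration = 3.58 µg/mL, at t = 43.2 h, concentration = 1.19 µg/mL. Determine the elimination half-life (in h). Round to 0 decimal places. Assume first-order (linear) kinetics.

k = ln(C₁/C₂) / (t₂ − t₁) = ln(3.58/1.19) / (43.2 − 14.9)
  = 1.101 / 28.30 = 0.03890 h⁻¹
t½ = ln2 / k = 0.693147 / 0.03890 = 17.82 h

18 h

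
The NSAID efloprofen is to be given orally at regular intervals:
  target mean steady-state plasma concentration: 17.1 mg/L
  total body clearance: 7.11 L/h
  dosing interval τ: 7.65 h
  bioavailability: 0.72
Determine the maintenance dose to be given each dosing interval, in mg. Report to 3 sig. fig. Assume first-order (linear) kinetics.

At steady state, F × (Dose/τ) = Css × CL.
Dose = Css × CL × τ / F = 17.1 × 7.110 × 7.65 / 0.72 = 1292 mg

1290 mg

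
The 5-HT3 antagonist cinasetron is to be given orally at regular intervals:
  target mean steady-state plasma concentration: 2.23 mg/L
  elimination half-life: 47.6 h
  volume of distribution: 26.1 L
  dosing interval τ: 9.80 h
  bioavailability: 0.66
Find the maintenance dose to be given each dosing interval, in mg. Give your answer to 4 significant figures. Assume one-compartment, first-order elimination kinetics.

12.58 mg

k = ln2 / t½ = 0.693147 / 47.6 = 0.01456 h⁻¹
CL = k × Vd = 0.01456 × 26.1 = 0.3800 L/h
At steady state, F × (Dose/τ) = Css × CL.
Dose = Css × CL × τ / F = 2.23 × 0.3800 × 9.80 / 0.66 = 12.58 mg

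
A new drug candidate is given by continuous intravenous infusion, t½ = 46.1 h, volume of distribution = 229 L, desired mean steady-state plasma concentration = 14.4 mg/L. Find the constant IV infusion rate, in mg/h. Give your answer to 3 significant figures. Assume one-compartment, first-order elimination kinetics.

49.6 mg/h

k = ln2 / t½ = 0.693147 / 46.1 = 0.01504 h⁻¹
CL = k × Vd = 0.01504 × 229 = 3.444 L/h
At steady state, infusion rate R₀ = Css × CL = 14.4 × 3.444 = 49.59 mg/h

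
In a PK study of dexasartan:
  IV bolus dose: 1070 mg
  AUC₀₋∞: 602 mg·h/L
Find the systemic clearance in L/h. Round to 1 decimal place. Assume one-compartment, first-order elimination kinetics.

1.8 L/h

CL = Dose / AUC = 1070 / 602 = 1.777 L/h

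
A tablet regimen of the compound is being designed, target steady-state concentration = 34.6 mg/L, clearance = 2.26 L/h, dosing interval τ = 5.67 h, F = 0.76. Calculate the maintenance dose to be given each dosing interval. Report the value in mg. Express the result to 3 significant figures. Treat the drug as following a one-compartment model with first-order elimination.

583 mg

At steady state, F × (Dose/τ) = Css × CL.
Dose = Css × CL × τ / F = 34.6 × 2.260 × 5.67 / 0.76 = 583.4 mg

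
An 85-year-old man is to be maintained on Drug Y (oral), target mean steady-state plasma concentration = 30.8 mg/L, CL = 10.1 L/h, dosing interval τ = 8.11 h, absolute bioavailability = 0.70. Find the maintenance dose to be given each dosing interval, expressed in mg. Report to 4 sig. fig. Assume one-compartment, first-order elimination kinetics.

At steady state, F × (Dose/τ) = Css × CL.
Dose = Css × CL × τ / F = 30.8 × 10.10 × 8.11 / 0.70 = 3604 mg

3604 mg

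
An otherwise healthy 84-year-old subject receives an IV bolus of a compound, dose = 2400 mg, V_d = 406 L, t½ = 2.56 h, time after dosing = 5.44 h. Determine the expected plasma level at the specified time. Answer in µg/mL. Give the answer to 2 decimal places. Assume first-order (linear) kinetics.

C₀ = Dose / Vd = 2400 / 406 = 5.911 mg/L
k = ln2 / t½ = 0.693147 / 2.56 = 0.2708 h⁻¹
C = C₀ · e^(−k·t) = 5.911 × e^(−0.2708 × 5.44)
  = 5.911 × 0.2292 = 1.355 mg/L
(1.355 mg/L = 1.355 µg/mL)

1.36 µg/mL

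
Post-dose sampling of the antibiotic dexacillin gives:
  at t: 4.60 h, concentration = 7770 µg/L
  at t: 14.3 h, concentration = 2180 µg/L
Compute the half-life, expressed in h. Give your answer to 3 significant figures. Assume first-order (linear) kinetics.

5.29 h

k = ln(C₁/C₂) / (t₂ − t₁) = ln(7770/2180) / (14.3 − 4.60)
  = 1.271 / 9.700 = 0.1310 h⁻¹
t½ = ln2 / k = 0.693147 / 0.1310 = 5.291 h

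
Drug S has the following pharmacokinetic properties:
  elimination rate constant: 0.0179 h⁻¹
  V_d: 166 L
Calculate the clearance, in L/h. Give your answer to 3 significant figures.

2.97 L/h

CL = k × Vd = 0.0179 × 166 = 2.971 L/h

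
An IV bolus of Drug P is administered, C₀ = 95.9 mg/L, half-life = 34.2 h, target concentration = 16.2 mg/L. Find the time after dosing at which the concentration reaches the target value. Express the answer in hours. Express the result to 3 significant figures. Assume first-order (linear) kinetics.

k = ln2 / t½ = 0.693147 / 34.2 = 0.02027 h⁻¹
t = ln(C₀ / C) / k = ln(95.90 / 16.2) / 0.02027
  = ln(5.920) / 0.02027 = 1.778 / 0.02027 = 87.72 h

87.7 h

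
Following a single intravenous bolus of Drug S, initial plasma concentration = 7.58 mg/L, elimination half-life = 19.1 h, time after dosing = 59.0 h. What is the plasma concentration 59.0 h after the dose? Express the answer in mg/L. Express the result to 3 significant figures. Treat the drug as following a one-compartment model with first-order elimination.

k = ln2 / t½ = 0.693147 / 19.1 = 0.03629 h⁻¹
C = C₀ · e^(−k·t) = 7.580 × e^(−0.03629 × 59.0)
  = 7.580 × 0.1175 = 0.8907 mg/L

0.891 mg/L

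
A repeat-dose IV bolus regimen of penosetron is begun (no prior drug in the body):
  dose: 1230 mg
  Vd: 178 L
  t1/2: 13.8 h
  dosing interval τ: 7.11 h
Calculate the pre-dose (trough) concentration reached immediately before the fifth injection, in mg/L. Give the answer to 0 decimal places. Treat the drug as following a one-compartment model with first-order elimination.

12 mg/L

C₀ per dose = Dose / Vd = 1230 / 178 = 6.910 mg/L
k = ln2 / t½ = 0.693147 / 13.8 = 0.05023 h⁻¹
Fraction remaining after one interval: r = e^(−kτ) = e^(−0.05023 × 7.11) = 0.6997
Before dose 5, 4 doses have been given (aged 1τ, 2τ, 3τ, 4τ).
C_trough = C₀ × (r + r² + … + r^4) = C₀ × r(1−r^4)/(1−r)
        = 6.910 × 0.6997 × (1 − 0.2397) / (1 − 0.6997) = 12.24 mg/L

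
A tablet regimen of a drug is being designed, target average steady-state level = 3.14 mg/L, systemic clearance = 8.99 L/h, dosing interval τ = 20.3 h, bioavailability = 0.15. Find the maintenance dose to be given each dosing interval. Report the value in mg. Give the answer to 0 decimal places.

At steady state, F × (Dose/τ) = Css × CL.
Dose = Css × CL × τ / F = 3.14 × 8.990 × 20.3 / 0.15 = 3820 mg

3820 mg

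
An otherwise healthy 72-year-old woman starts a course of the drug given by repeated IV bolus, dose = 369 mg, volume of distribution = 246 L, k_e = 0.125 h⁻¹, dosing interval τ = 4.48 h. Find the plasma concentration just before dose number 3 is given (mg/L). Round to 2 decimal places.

C₀ per dose = Dose / Vd = 369 / 246 = 1.500 mg/L
Fraction remaining after one interval: r = e^(−kτ) = e^(−0.1250 × 4.48) = 0.5712
Before dose 3, 2 doses have been given (aged 1τ, 2τ).
C_trough = C₀ × (r + r²) = 1.500 × (0.5712 + 0.3263) = 1.346 mg/L

1.35 mg/L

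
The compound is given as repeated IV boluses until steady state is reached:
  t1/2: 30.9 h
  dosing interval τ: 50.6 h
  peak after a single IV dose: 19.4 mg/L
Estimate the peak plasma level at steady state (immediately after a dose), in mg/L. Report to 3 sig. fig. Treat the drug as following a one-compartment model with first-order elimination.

28.6 mg/L

k = ln2 / t½ = 0.693147 / 30.9 = 0.02243 h⁻¹
e^(−kτ) = e^(−0.02243 × 50.6) = 0.3214
Accumulation ratio R = 1 / (1 − e^(−kτ)) = 1 / (1 − 0.3214) = 1.474
Steady-state peak = C₀ × R = 19.4 × 1.474 = 28.60 mg/L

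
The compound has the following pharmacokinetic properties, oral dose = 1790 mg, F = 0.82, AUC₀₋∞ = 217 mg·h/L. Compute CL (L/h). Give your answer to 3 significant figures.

CL = F·Dose / AUC = 0.82 × 1790 / 217 = 6.764 L/h

6.76 L/h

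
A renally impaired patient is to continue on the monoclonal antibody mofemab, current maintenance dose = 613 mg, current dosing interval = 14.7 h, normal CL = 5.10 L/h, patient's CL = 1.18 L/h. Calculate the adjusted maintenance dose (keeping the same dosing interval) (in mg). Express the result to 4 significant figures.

141.8 mg

To keep the same average steady-state level, dosing rate must scale with clearance.
CL ratio = 1.18 / 5.10 = 0.2314
New dose (same interval) = 613 × 0.2314 = 141.8 mg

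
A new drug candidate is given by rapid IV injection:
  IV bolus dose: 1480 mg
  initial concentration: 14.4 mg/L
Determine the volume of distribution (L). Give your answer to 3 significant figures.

103 L

Vd = Dose / C₀ = 1480 / 14.4 = 102.8 L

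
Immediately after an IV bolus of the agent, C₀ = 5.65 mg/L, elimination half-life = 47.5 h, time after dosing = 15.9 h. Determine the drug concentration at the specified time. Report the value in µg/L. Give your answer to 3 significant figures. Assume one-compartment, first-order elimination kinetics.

k = ln2 / t½ = 0.693147 / 47.5 = 0.01459 h⁻¹
C = C₀ · e^(−k·t) = 5.650 × e^(−0.01459 × 15.9)
  = 5.650 × 0.7930 = 4.480 mg/L
Convert: 4.480 mg/L × 1000 = 4480 µg/L

4480 µg/L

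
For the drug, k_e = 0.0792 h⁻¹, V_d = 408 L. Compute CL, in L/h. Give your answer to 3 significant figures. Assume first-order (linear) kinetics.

32.3 L/h

CL = k × Vd = 0.0792 × 408 = 32.31 L/h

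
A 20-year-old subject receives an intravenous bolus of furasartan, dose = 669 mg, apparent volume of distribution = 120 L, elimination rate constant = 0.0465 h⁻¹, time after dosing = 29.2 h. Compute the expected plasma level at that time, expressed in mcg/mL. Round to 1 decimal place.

C₀ = Dose / Vd = 669.0 / 120 = 5.575 mg/L
C = C₀ · e^(−k·t) = 5.575 × e^(−0.04650 × 29.2)
  = 5.575 × 0.2572 = 1.434 mg/L
(1.434 mg/L = 1.434 mcg/mL)

1.4 mcg/mL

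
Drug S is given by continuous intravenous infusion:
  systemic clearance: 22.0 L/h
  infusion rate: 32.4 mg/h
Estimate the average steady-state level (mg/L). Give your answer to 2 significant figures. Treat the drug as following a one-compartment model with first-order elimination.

At steady state Css = R₀ / CL = 32.4 / 22.00 = 1.473 mg/L

1.5 mg/L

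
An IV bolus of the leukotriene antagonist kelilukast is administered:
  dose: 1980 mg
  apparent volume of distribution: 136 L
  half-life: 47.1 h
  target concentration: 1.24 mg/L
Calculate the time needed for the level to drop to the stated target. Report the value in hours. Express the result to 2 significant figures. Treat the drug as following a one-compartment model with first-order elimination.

170 h

C₀ = Dose / Vd = 1980 / 136 = 14.56 mg/L
k = ln2 / t½ = 0.693147 / 47.1 = 0.01472 h⁻¹
t = ln(C₀ / C) / k = ln(14.56 / 1.24) / 0.01472
  = ln(11.74) / 0.01472 = 2.463 / 0.01472 = 167.3 h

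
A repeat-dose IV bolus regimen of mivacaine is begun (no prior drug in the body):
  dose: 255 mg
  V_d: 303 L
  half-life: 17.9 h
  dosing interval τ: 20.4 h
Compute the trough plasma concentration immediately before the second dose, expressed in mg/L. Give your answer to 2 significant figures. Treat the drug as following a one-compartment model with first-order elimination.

0.38 mg/L

C₀ per dose = Dose / Vd = 255 / 303 = 0.8416 mg/L
k = ln2 / t½ = 0.693147 / 17.9 = 0.03872 h⁻¹
Fraction remaining after one interval: r = e^(−kτ) = e^(−0.03872 × 20.4) = 0.4539
Before dose 2, 1 dose has been given (aged 1τ).
C_trough = C₀ × r = 0.8416 × 0.4539 = 0.3820 mg/L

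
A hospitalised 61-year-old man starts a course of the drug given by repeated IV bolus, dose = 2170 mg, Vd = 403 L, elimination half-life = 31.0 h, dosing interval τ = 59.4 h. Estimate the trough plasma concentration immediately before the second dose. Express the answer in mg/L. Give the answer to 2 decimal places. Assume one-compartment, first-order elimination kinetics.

C₀ per dose = Dose / Vd = 2170 / 403 = 5.385 mg/L
k = ln2 / t½ = 0.693147 / 31.0 = 0.02236 h⁻¹
Fraction remaining after one interval: r = e^(−kτ) = e^(−0.02236 × 59.4) = 0.2650
Before dose 2, 1 dose has been given (aged 1τ).
C_trough = C₀ × r = 5.385 × 0.2650 = 1.427 mg/L

1.43 mg/L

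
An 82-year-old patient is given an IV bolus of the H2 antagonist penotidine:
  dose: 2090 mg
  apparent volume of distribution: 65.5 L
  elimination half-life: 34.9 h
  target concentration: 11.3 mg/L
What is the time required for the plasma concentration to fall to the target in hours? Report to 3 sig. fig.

C₀ = Dose / Vd = 2090 / 65.5 = 31.91 mg/L
k = ln2 / t½ = 0.693147 / 34.9 = 0.01986 h⁻¹
t = ln(C₀ / C) / k = ln(31.91 / 11.3) / 0.01986
  = ln(2.824) / 0.01986 = 1.038 / 0.01986 = 52.27 h

52.3 h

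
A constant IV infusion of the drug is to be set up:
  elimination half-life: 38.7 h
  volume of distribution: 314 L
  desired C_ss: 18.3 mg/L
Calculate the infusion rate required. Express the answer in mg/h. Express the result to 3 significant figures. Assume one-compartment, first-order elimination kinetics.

103 mg/h

k = ln2 / t½ = 0.693147 / 38.7 = 0.01791 h⁻¹
CL = k × Vd = 0.01791 × 314 = 5.624 L/h
At steady state, infusion rate R₀ = Css × CL = 18.3 × 5.624 = 102.9 mg/h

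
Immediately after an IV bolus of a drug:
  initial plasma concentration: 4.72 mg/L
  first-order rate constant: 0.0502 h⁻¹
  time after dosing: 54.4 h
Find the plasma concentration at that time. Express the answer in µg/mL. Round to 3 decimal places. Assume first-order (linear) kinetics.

C = C₀ · e^(−k·t) = 4.720 × e^(−0.05020 × 54.4)
  = 4.720 × 0.06516 = 0.3076 mg/L
(0.3076 mg/L = 0.3076 µg/mL)

0.308 µg/mL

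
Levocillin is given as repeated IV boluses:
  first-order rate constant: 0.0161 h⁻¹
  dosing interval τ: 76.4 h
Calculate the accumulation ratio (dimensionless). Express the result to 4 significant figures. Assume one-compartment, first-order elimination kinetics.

e^(−kτ) = e^(−0.01610 × 76.4) = 0.2923
Accumulation ratio R = 1 / (1 − e^(−kτ)) = 1 / (1 − 0.2923) = 1.413

1.413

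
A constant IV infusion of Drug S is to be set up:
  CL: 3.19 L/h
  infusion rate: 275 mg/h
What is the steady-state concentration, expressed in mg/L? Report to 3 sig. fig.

86.2 mg/L

At steady state Css = R₀ / CL = 275 / 3.190 = 86.21 mg/L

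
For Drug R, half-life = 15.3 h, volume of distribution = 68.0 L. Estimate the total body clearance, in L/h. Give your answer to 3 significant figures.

3.08 L/h

k = ln2 / t½ = 0.693147 / 15.3 = 0.04530 h⁻¹
CL = k × Vd = 0.04530 × 68.0 = 3.080 L/h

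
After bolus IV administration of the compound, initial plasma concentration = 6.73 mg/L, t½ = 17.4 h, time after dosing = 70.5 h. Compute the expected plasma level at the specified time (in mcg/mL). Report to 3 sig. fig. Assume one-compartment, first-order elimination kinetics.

0.406 mcg/mL

k = ln2 / t½ = 0.693147 / 17.4 = 0.03984 h⁻¹
C = C₀ · e^(−k·t) = 6.730 × e^(−0.03984 × 70.5)
  = 6.730 × 0.06028 = 0.4057 mg/L
(0.4057 mg/L = 0.4057 mcg/mL)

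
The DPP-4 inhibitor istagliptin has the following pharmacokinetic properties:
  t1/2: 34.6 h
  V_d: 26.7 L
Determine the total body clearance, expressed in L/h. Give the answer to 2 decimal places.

0.53 L/h

k = ln2 / t½ = 0.693147 / 34.6 = 0.02003 h⁻¹
CL = k × Vd = 0.02003 × 26.7 = 0.5348 L/h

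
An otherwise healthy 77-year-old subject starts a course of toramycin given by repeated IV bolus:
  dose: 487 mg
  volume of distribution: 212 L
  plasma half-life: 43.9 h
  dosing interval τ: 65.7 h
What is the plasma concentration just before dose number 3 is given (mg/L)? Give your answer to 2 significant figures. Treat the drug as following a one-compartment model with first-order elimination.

1.1 mg/L

C₀ per dose = Dose / Vd = 487 / 212 = 2.297 mg/L
k = ln2 / t½ = 0.693147 / 43.9 = 0.01579 h⁻¹
Fraction remaining after one interval: r = e^(−kτ) = e^(−0.01579 × 65.7) = 0.3544
Before dose 3, 2 doses have been given (aged 1τ, 2τ).
C_trough = C₀ × (r + r²) = 2.297 × (0.3544 + 0.1256) = 1.103 mg/L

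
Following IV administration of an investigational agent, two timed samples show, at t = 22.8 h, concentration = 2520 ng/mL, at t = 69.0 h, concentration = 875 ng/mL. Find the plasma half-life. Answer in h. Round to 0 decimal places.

k = ln(C₁/C₂) / (t₂ − t₁) = ln(2520/875) / (69.0 − 22.8)
  = 1.058 / 46.20 = 0.02290 h⁻¹
t½ = ln2 / k = 0.693147 / 0.02290 = 30.27 h

30 h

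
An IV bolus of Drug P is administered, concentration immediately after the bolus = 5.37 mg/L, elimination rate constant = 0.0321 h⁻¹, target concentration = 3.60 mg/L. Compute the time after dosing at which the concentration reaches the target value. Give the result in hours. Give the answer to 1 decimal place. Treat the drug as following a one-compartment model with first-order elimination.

t = ln(C₀ / C) / k = ln(5.370 / 3.60) / 0.03210
  = ln(1.492) / 0.03210 = 0.4001 / 0.03210 = 12.46 h

12.5 h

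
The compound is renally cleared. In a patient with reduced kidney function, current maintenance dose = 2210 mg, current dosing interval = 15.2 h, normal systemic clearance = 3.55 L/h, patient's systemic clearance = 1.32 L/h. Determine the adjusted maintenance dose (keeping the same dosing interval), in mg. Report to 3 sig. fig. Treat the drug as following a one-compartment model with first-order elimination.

822 mg

To keep the same average steady-state level, dosing rate must scale with clearance.
CL ratio = 1.32 / 3.55 = 0.3718
New dose (same interval) = 2210 × 0.3718 = 821.7 mg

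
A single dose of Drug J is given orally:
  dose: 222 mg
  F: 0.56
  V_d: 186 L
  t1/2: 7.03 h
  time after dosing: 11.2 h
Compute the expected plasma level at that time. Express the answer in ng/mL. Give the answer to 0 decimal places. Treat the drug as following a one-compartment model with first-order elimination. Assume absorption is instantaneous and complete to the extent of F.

Amount reaching circulation = F × Dose = 0.56 × 222.0 = 124.3 mg
C₀ = F·Dose / Vd = 124.3 / 186 = 0.6683 mg/L
k = ln2 / t½ = 0.693147 / 7.03 = 0.09860 h⁻¹
C = C₀ · e^(−k·t) = 0.6683 × e^(−0.09860 × 11.2)
  = 0.6683 × 0.3314 = 0.2215 mg/L
Convert: 0.2215 mg/L × 1000 = 221.5 ng/mL

222 ng/mL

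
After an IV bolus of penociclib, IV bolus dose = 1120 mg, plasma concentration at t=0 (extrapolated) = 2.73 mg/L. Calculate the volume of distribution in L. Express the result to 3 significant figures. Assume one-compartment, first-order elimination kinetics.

Vd = Dose / C₀ = 1120 / 2.73 = 410.3 L

410 L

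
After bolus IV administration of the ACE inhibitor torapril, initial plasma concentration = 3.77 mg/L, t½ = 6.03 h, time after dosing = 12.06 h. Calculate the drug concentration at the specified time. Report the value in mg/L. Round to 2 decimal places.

0.94 mg/L

k = ln2 / t½ = 0.693147 / 6.03 = 0.1149 h⁻¹
t / t½ = 12.06 / 6.03 = 2 half-lives
C = C₀ × (1/2)^2 = 3.770 × 0.2500 = 0.9425 mg/L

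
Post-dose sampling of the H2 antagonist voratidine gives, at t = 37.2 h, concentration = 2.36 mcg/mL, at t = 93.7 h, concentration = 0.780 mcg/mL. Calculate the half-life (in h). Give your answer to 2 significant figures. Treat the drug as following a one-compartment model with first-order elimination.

k = ln(C₁/C₂) / (t₂ − t₁) = ln(2.36/0.780) / (93.7 − 37.2)
  = 1.107 / 56.50 = 0.01959 h⁻¹
t½ = ln2 / k = 0.693147 / 0.01959 = 35.38 h

35 h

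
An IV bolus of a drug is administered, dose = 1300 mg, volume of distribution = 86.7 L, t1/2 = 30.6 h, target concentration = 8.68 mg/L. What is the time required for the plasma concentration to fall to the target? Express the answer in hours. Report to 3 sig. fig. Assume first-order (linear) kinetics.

C₀ = Dose / Vd = 1300 / 86.7 = 14.99 mg/L
k = ln2 / t½ = 0.693147 / 30.6 = 0.02265 h⁻¹
t = ln(C₀ / C) / k = ln(14.99 / 8.68) / 0.02265
  = ln(1.727) / 0.02265 = 0.5464 / 0.02265 = 24.12 h

24.1 h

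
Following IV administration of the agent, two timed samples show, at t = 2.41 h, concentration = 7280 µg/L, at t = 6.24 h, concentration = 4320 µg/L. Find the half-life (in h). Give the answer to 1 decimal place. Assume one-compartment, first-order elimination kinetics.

k = ln(C₁/C₂) / (t₂ − t₁) = ln(7280/4320) / (6.24 − 2.41)
  = 0.5219 / 3.830 = 0.1363 h⁻¹
t½ = ln2 / k = 0.693147 / 0.1363 = 5.085 h

5.1 h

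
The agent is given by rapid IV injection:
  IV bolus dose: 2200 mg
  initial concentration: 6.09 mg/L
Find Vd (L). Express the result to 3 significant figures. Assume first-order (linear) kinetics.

Vd = Dose / C₀ = 2200 / 6.09 = 361.2 L

361 L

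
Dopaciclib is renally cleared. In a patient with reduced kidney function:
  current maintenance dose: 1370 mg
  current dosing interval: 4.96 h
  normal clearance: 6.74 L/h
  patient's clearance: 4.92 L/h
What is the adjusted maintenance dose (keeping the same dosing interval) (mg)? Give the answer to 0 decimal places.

To keep the same average steady-state level, dosing rate must scale with clearance.
CL ratio = 4.92 / 6.74 = 0.7300
New dose (same interval) = 1370 × 0.7300 = 1000 mg

1000 mg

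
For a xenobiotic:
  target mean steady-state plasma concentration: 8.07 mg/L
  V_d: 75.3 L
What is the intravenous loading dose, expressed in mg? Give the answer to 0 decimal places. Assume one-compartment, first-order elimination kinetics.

LD = Css × Vd = 8.07 × 75.3 = 607.7 mg

608 mg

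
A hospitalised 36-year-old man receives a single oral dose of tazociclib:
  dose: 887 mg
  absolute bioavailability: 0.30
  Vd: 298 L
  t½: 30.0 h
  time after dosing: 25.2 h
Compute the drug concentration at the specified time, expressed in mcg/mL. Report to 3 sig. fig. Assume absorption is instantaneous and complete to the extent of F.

0.499 mcg/mL

Amount reaching circulation = F × Dose = 0.30 × 887.0 = 266.1 mg
C₀ = F·Dose / Vd = 266.1 / 298 = 0.8930 mg/L
k = ln2 / t½ = 0.693147 / 30.0 = 0.02310 h⁻¹
C = C₀ · e^(−k·t) = 0.8930 × e^(−0.02310 × 25.2)
  = 0.8930 × 0.5587 = 0.4989 mg/L
(0.4989 mg/L = 0.4989 mcg/mL)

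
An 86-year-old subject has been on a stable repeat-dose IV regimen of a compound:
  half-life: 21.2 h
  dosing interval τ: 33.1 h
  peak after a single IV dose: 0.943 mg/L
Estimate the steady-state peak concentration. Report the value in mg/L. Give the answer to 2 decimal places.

1.43 mg/L

k = ln2 / t½ = 0.693147 / 21.2 = 0.03270 h⁻¹
e^(−kτ) = e^(−0.03270 × 33.1) = 0.3388
Accumulation ratio R = 1 / (1 − e^(−kτ)) = 1 / (1 − 0.3388) = 1.512
Steady-state peak = C₀ × R = 0.943 × 1.512 = 1.426 mg/L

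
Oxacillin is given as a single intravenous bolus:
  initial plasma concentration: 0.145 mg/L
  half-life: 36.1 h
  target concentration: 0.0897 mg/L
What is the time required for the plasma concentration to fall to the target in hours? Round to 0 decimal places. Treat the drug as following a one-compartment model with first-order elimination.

k = ln2 / t½ = 0.693147 / 36.1 = 0.01920 h⁻¹
t = ln(C₀ / C) / k = ln(0.1450 / 0.0897) / 0.01920
  = ln(1.616) / 0.01920 = 0.4800 / 0.01920 = 25.00 h

25 h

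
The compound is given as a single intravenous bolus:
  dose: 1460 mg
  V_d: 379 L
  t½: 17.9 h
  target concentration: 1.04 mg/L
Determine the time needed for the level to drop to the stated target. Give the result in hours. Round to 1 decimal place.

C₀ = Dose / Vd = 1460 / 379 = 3.852 mg/L
k = ln2 / t½ = 0.693147 / 17.9 = 0.03872 h⁻¹
t = ln(C₀ / C) / k = ln(3.852 / 1.04) / 0.03872
  = ln(3.704) / 0.03872 = 1.309 / 0.03872 = 33.81 h

33.8 h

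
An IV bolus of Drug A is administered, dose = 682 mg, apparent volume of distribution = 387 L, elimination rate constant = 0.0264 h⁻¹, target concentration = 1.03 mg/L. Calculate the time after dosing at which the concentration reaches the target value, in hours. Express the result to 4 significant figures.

C₀ = Dose / Vd = 682.0 / 387 = 1.762 mg/L
t = ln(C₀ / C) / k = ln(1.762 / 1.03) / 0.02640
  = ln(1.711) / 0.02640 = 0.5371 / 0.02640 = 20.34 h

20.34 h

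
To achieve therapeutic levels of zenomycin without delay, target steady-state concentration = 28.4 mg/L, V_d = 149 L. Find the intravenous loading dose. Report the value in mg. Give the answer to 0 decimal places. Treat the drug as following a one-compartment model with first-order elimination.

4232 mg

LD = Css × Vd = 28.4 × 149 = 4232 mg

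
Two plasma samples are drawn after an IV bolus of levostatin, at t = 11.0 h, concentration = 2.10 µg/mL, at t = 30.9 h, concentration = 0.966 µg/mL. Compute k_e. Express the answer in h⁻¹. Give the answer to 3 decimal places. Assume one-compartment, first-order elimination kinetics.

0.039 h⁻¹

k = ln(C₁/C₂) / (t₂ − t₁) = ln(2.10/0.966) / (30.9 − 11.0)
  = 0.7765 / 19.90 = 0.03902 h⁻¹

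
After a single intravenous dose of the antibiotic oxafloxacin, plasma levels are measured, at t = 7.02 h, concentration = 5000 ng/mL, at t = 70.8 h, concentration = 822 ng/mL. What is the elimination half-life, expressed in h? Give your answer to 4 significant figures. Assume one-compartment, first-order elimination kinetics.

24.49 h

k = ln(C₁/C₂) / (t₂ − t₁) = ln(5000/822) / (70.8 − 7.02)
  = 1.805 / 63.78 = 0.02830 h⁻¹
t½ = ln2 / k = 0.693147 / 0.02830 = 24.49 h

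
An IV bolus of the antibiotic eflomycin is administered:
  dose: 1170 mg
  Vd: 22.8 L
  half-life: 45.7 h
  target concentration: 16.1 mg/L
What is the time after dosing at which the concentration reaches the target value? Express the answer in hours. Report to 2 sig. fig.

C₀ = Dose / Vd = 1170 / 22.8 = 51.32 mg/L
k = ln2 / t½ = 0.693147 / 45.7 = 0.01517 h⁻¹
t = ln(C₀ / C) / k = ln(51.32 / 16.1) / 0.01517
  = ln(3.188) / 0.01517 = 1.159 / 0.01517 = 76.40 h

76 h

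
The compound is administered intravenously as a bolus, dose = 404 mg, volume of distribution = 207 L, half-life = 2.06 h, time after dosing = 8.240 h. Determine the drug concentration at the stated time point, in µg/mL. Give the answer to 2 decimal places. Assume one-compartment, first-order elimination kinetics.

C₀ = Dose / Vd = 404.0 / 207 = 1.952 mg/L
k = ln2 / t½ = 0.693147 / 2.06 = 0.3365 h⁻¹
t / t½ = 8.240 / 2.06 = 4 half-lives
C = C₀ × (1/2)^4 = 1.952 × 0.06250 = 0.1220 mg/L
(0.1220 mg/L = 0.1220 µg/mL)

0.12 µg/mL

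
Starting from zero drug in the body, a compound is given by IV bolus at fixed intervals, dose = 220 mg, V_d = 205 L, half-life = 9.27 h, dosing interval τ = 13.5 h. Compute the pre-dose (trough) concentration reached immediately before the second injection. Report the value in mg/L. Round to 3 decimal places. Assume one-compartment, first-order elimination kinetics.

0.391 mg/L

C₀ per dose = Dose / Vd = 220 / 205 = 1.073 mg/L
k = ln2 / t½ = 0.693147 / 9.27 = 0.07477 h⁻¹
Fraction remaining after one interval: r = e^(−kτ) = e^(−0.07477 × 13.5) = 0.3644
Before dose 2, 1 dose has been given (aged 1τ).
C_trough = C₀ × r = 1.073 × 0.3644 = 0.3910 mg/L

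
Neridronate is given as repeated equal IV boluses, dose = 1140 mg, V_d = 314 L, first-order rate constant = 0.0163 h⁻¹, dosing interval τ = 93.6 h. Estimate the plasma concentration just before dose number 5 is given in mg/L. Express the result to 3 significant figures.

1.01 mg/L

C₀ per dose = Dose / Vd = 1140 / 314 = 3.631 mg/L
Fraction remaining after one interval: r = e^(−kτ) = e^(−0.01630 × 93.6) = 0.2175
Before dose 5, 4 doses have been given (aged 1τ, 2τ, 3τ, 4τ).
C_trough = C₀ × (r + r² + … + r^4) = C₀ × r(1−r^4)/(1−r)
        = 3.631 × 0.2175 × (1 − 0.002238) / (1 − 0.2175) = 1.007 mg/L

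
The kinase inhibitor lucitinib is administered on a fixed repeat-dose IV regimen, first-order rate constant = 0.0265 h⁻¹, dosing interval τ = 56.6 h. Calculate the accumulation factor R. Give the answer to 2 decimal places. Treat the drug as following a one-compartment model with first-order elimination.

1.29

e^(−kτ) = e^(−0.02650 × 56.6) = 0.2232
Accumulation ratio R = 1 / (1 − e^(−kτ)) = 1 / (1 − 0.2232) = 1.287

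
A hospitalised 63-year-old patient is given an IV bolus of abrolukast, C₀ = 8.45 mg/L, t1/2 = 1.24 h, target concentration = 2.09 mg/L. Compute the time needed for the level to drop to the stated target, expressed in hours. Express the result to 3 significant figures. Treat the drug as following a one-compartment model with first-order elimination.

k = ln2 / t½ = 0.693147 / 1.24 = 0.5590 h⁻¹
t = ln(C₀ / C) / k = ln(8.450 / 2.09) / 0.5590
  = ln(4.043) / 0.5590 = 1.397 / 0.5590 = 2.499 h

2.50 h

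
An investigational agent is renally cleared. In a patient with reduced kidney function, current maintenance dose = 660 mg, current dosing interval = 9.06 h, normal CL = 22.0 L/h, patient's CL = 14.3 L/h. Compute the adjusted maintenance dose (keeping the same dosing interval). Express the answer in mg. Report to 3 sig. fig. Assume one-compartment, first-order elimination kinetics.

To keep the same average steady-state level, dosing rate must scale with clearance.
CL ratio = 14.3 / 22.0 = 0.6500
New dose (same interval) = 660 × 0.6500 = 429.0 mg

429 mg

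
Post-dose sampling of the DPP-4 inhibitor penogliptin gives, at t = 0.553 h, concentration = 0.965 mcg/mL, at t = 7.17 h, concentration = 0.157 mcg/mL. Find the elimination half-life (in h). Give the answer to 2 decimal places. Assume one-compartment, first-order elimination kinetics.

k = ln(C₁/C₂) / (t₂ − t₁) = ln(0.965/0.157) / (7.17 − 0.553)
  = 1.816 / 6.617 = 0.2744 h⁻¹
t½ = ln2 / k = 0.693147 / 0.2744 = 2.526 h

2.53 h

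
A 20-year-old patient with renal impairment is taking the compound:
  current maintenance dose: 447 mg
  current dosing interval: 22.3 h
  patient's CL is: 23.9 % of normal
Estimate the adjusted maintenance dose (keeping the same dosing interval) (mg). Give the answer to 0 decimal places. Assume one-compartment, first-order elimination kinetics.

To keep the same average steady-state level, dosing rate must scale with clearance.
CL ratio = 23.9 / 100 = 0.2390
New dose (same interval) = 447 × 0.2390 = 106.8 mg

107 mg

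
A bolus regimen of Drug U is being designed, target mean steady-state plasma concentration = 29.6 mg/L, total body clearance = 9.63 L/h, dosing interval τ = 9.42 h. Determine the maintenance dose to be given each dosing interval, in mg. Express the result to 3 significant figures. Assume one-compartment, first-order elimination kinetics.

At steady state, Dose/τ = Css × CL.
Dose = Css × CL × τ = 29.6 × 9.630 × 9.42 = 2685 mg

2690 mg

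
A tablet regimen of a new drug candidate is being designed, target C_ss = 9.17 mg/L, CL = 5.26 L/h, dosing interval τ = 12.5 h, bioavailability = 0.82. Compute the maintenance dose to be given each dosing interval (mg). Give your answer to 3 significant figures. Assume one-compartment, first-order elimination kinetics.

At steady state, F × (Dose/τ) = Css × CL.
Dose = Css × CL × τ / F = 9.17 × 5.260 × 12.5 / 0.82 = 735.3 mg

735 mg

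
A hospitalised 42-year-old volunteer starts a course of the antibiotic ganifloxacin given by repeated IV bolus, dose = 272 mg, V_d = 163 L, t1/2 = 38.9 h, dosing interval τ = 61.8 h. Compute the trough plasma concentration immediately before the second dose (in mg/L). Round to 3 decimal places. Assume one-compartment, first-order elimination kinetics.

C₀ per dose = Dose / Vd = 272 / 163 = 1.669 mg/L
k = ln2 / t½ = 0.693147 / 38.9 = 0.01782 h⁻¹
Fraction remaining after one interval: r = e^(−kτ) = e^(−0.01782 × 61.8) = 0.3324
Before dose 2, 1 dose has been given (aged 1τ).
C_trough = C₀ × r = 1.669 × 0.3324 = 0.5548 mg/L

0.555 mg/L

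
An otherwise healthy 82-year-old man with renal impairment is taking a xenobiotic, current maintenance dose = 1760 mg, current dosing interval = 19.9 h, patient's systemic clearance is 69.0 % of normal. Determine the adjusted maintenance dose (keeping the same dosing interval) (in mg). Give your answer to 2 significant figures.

To keep the same average steady-state level, dosing rate must scale with clearance.
CL ratio = 69.0 / 100 = 0.6900
New dose (same interval) = 1760 × 0.6900 = 1214 mg

1200 mg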